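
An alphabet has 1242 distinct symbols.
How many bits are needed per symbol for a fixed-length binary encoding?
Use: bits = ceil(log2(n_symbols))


log2(1242) = 10.2784
Bracket: 2^10 = 1024 < 1242 <= 2^11 = 2048
So ceil(log2(1242)) = 11

bits = ceil(log2(1242)) = ceil(10.2784) = 11 bits


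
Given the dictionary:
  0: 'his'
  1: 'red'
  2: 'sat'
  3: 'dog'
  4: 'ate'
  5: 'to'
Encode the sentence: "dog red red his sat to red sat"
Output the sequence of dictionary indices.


Look up each word in the dictionary:
  'dog' -> 3
  'red' -> 1
  'red' -> 1
  'his' -> 0
  'sat' -> 2
  'to' -> 5
  'red' -> 1
  'sat' -> 2

Encoded: [3, 1, 1, 0, 2, 5, 1, 2]


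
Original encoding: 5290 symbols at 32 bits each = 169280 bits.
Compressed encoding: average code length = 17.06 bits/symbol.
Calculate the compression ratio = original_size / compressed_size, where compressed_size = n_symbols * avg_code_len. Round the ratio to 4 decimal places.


original_size = n_symbols * orig_bits = 5290 * 32 = 169280 bits
compressed_size = n_symbols * avg_code_len = 5290 * 17.06 = 90247.4 bits
ratio = original_size / compressed_size = 169280 / 90247.4 = 1.8757

Compression ratio = 1.8757


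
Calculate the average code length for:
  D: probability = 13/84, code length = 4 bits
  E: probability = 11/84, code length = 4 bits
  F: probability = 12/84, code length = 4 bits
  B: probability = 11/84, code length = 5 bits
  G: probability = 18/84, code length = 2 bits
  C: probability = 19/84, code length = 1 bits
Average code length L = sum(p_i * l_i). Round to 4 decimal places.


Weighted contributions p_i * l_i:
  D: (13/84) * 4 = 52/84
  E: (11/84) * 4 = 44/84
  F: (12/84) * 4 = 48/84
  B: (11/84) * 5 = 55/84
  G: (18/84) * 2 = 36/84
  C: (19/84) * 1 = 19/84
Sum = (52 + 44 + 48 + 55 + 36 + 19)/84 = 254/84

L = 254/84 = 3.0238 bits/symbol


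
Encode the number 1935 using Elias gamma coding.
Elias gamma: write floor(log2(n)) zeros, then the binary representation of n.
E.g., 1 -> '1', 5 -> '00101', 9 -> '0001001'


num_bits = floor(log2(1935)) + 1 = 11
leading_zeros = num_bits - 1 = 10
binary(1935) = 11110001111

Elias gamma(1935) = '0000000000' + '11110001111' = 000000000011110001111 (21 bits)


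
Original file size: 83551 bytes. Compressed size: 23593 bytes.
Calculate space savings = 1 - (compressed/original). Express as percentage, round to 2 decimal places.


ratio = compressed/original = 23593/83551 = 0.282378
savings = 1 - ratio = 1 - 0.282378 = 0.717622
as a percentage: 0.717622 * 100 = 71.76%

Space savings = 1 - 23593/83551 = 71.76%


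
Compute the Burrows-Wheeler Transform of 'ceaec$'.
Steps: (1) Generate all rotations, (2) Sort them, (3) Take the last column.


Rotations (sorted):
  0: $ceaec -> last char: c
  1: aec$ce -> last char: e
  2: c$ceae -> last char: e
  3: ceaec$ -> last char: $
  4: eaec$c -> last char: c
  5: ec$cea -> last char: a


BWT = cee$ca


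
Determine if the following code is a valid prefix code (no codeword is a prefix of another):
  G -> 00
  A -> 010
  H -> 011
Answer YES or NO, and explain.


Checking each pair (does one codeword prefix another?):
  G='00' vs A='010': no prefix
  G='00' vs H='011': no prefix
  A='010' vs G='00': no prefix
  A='010' vs H='011': no prefix
  H='011' vs G='00': no prefix
  H='011' vs A='010': no prefix
No violation found over all pairs.

YES -- this is a valid prefix code. No codeword is a prefix of any other codeword.


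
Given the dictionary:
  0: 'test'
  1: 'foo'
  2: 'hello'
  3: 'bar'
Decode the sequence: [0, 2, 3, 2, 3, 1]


Look up each index in the dictionary:
  0 -> 'test'
  2 -> 'hello'
  3 -> 'bar'
  2 -> 'hello'
  3 -> 'bar'
  1 -> 'foo'

Decoded: "test hello bar hello bar foo"


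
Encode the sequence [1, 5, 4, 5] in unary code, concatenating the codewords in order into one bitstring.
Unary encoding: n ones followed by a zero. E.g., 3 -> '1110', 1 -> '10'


Encode each number as n ones followed by a terminating 0:
  1 -> 10 (2 bits)
  5 -> 111110 (6 bits)
  4 -> 11110 (5 bits)
  5 -> 111110 (6 bits)
Total length = 2 + 6 + 5 + 6 = 19 bits.

Unary([1, 5, 4, 5]) = 1011111011110111110 (19 bits)


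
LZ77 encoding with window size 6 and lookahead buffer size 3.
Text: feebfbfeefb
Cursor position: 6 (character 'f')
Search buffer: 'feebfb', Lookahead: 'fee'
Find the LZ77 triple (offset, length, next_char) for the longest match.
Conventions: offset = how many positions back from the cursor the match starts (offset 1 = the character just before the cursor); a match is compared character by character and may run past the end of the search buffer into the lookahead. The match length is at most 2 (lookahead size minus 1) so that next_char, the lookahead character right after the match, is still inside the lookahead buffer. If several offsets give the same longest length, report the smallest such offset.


Try each offset into the search buffer:
  offset=1 (pos 5, char 'b'): match length 0
  offset=2 (pos 4, char 'f'): match length 1
  offset=3 (pos 3, char 'b'): match length 0
  offset=4 (pos 2, char 'e'): match length 0
  offset=5 (pos 1, char 'e'): match length 0
  offset=6 (pos 0, char 'f'): match length 2
Longest match has length 2 at offset 6.
next_char = character at position 6 + 2 = 8 -> 'e'

Best match: offset=6, length=2 (matching 'fe' starting at position 0)
LZ77 triple: (6, 2, 'e')


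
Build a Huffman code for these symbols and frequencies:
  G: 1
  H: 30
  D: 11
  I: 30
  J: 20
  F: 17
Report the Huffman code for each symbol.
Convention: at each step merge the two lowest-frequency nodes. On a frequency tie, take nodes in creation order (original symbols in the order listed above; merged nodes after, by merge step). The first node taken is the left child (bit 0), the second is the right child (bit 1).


Huffman tree construction:
Step 1: Merge G(1) + D(11) = 12
Step 2: Merge (G+D)(12) + F(17) = 29
Step 3: Merge J(20) + ((G+D)+F)(29) = 49
Step 4: Merge H(30) + I(30) = 60
Step 5: Merge (J+((G+D)+F))(49) + (H+I)(60) = 109
Read each symbol's code off the tree from the root (left child = 0, right child = 1).

Codes:
  G: 0100 (length 4)
  H: 10 (length 2)
  D: 0101 (length 4)
  I: 11 (length 2)
  J: 00 (length 2)
  F: 011 (length 3)
Average code length: 259/109 = 2.3761 bits/symbol


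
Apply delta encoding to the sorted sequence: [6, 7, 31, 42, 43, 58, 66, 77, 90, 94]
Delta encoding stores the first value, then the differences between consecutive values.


First value: 6
Deltas:
  7 - 6 = 1
  31 - 7 = 24
  42 - 31 = 11
  43 - 42 = 1
  58 - 43 = 15
  66 - 58 = 8
  77 - 66 = 11
  90 - 77 = 13
  94 - 90 = 4


Delta encoded: [6, 1, 24, 11, 1, 15, 8, 11, 13, 4]


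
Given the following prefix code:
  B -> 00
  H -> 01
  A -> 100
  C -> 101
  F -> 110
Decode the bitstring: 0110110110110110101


Decoding step by step:
Bits 01 -> H
Bits 101 -> C
Bits 101 -> C
Bits 101 -> C
Bits 101 -> C
Bits 101 -> C
Bits 01 -> H


Decoded message: HCCCCCH


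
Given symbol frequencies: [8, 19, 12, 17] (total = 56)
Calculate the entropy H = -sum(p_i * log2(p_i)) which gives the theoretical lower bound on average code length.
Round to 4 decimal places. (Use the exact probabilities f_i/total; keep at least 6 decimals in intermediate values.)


Per-symbol terms -p_i * log2(p_i) with p_i = f_i/56:
  p = 8/56 = 0.142857: log2(p) = -2.807355, -p*log2(p) = 0.401051
  p = 19/56 = 0.339286: log2(p) = -1.559427, -p*log2(p) = 0.529091
  p = 12/56 = 0.214286: log2(p) = -2.222392, -p*log2(p) = 0.476227
  p = 17/56 = 0.303571: log2(p) = -1.719892, -p*log2(p) = 0.522110
H = 0.401051 + 0.529091 + 0.476227 + 0.522110 = 1.928479

H = 1.9285 bits/symbol


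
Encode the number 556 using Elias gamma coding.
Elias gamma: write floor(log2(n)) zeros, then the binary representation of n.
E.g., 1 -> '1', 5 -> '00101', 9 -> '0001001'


num_bits = floor(log2(556)) + 1 = 10
leading_zeros = num_bits - 1 = 9
binary(556) = 1000101100

Elias gamma(556) = '000000000' + '1000101100' = 0000000001000101100 (19 bits)


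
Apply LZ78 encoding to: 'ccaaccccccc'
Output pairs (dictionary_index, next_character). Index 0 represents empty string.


LZ78 encoding steps:
Dictionary: {0: ''}
Step 1: w='' (idx 0), next='c' -> output (0, 'c'), add 'c' as idx 1
Step 2: w='c' (idx 1), next='a' -> output (1, 'a'), add 'ca' as idx 2
Step 3: w='' (idx 0), next='a' -> output (0, 'a'), add 'a' as idx 3
Step 4: w='c' (idx 1), next='c' -> output (1, 'c'), add 'cc' as idx 4
Step 5: w='cc' (idx 4), next='c' -> output (4, 'c'), add 'ccc' as idx 5
Step 6: w='cc' (idx 4), end of input -> output (4, '')


Encoded: [(0, 'c'), (1, 'a'), (0, 'a'), (1, 'c'), (4, 'c'), (4, '')]


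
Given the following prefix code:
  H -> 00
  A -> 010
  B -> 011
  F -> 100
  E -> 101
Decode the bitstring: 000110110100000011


Decoding step by step:
Bits 00 -> H
Bits 011 -> B
Bits 011 -> B
Bits 010 -> A
Bits 00 -> H
Bits 00 -> H
Bits 011 -> B


Decoded message: HBBAHHB


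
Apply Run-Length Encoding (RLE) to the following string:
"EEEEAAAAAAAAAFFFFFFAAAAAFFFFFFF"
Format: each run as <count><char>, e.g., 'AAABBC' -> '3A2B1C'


Scanning runs left to right:
  i=0: run of 'E' x 4 -> '4E'
  i=4: run of 'A' x 9 -> '9A'
  i=13: run of 'F' x 6 -> '6F'
  i=19: run of 'A' x 5 -> '5A'
  i=24: run of 'F' x 7 -> '7F'

RLE = 4E9A6F5A7F


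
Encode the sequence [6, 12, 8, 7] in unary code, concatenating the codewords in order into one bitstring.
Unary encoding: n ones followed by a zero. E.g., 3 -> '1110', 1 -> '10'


Encode each number as n ones followed by a terminating 0:
  6 -> 1111110 (7 bits)
  12 -> 1111111111110 (13 bits)
  8 -> 111111110 (9 bits)
  7 -> 11111110 (8 bits)
Total length = 7 + 13 + 9 + 8 = 37 bits.

Unary([6, 12, 8, 7]) = 1111110111111111111011111111011111110 (37 bits)


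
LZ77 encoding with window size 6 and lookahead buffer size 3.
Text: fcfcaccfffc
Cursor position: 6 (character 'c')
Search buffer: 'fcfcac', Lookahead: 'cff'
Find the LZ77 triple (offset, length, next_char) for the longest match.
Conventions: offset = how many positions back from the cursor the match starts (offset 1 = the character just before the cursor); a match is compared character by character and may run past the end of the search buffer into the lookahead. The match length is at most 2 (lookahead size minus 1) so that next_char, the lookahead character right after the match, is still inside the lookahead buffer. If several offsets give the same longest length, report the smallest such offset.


Try each offset into the search buffer:
  offset=1 (pos 5, char 'c'): match length 1
  offset=2 (pos 4, char 'a'): match length 0
  offset=3 (pos 3, char 'c'): match length 1
  offset=4 (pos 2, char 'f'): match length 0
  offset=5 (pos 1, char 'c'): match length 2
  offset=6 (pos 0, char 'f'): match length 0
Longest match has length 2 at offset 5.
next_char = character at position 6 + 2 = 8 -> 'f'

Best match: offset=5, length=2 (matching 'cf' starting at position 1)
LZ77 triple: (5, 2, 'f')


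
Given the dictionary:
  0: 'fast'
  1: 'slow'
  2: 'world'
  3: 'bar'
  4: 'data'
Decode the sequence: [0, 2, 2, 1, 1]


Look up each index in the dictionary:
  0 -> 'fast'
  2 -> 'world'
  2 -> 'world'
  1 -> 'slow'
  1 -> 'slow'

Decoded: "fast world world slow slow"


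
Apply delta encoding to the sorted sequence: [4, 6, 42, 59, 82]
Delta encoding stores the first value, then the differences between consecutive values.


First value: 4
Deltas:
  6 - 4 = 2
  42 - 6 = 36
  59 - 42 = 17
  82 - 59 = 23


Delta encoded: [4, 2, 36, 17, 23]


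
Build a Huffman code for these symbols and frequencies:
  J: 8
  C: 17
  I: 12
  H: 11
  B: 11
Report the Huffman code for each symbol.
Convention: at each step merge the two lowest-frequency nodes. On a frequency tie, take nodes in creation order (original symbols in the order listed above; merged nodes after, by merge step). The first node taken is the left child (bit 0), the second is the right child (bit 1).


Huffman tree construction:
Step 1: Merge J(8) + H(11) = 19
Step 2: Merge B(11) + I(12) = 23
Step 3: Merge C(17) + (J+H)(19) = 36
Step 4: Merge (B+I)(23) + (C+(J+H))(36) = 59
Read each symbol's code off the tree from the root (left child = 0, right child = 1).

Codes:
  J: 110 (length 3)
  C: 10 (length 2)
  I: 01 (length 2)
  H: 111 (length 3)
  B: 00 (length 2)
Average code length: 137/59 = 2.3220 bits/symbol


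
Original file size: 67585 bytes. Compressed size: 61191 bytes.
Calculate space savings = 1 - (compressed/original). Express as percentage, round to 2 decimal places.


ratio = compressed/original = 61191/67585 = 0.905393
savings = 1 - ratio = 1 - 0.905393 = 0.094607
as a percentage: 0.094607 * 100 = 9.46%

Space savings = 1 - 61191/67585 = 9.46%


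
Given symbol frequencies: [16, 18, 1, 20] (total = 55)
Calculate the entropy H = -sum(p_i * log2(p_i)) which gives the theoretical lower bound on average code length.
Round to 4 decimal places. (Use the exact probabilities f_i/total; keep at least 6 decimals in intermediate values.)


Per-symbol terms -p_i * log2(p_i) with p_i = f_i/55:
  p = 16/55 = 0.290909: log2(p) = -1.781360, -p*log2(p) = 0.518214
  p = 18/55 = 0.327273: log2(p) = -1.611435, -p*log2(p) = 0.527379
  p = 1/55 = 0.018182: log2(p) = -5.781360, -p*log2(p) = 0.105116
  p = 20/55 = 0.363636: log2(p) = -1.459432, -p*log2(p) = 0.530702
H = 0.518214 + 0.527379 + 0.105116 + 0.530702 = 1.681411

H = 1.6814 bits/symbol


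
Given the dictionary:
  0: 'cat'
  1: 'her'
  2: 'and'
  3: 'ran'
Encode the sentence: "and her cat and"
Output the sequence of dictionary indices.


Look up each word in the dictionary:
  'and' -> 2
  'her' -> 1
  'cat' -> 0
  'and' -> 2

Encoded: [2, 1, 0, 2]


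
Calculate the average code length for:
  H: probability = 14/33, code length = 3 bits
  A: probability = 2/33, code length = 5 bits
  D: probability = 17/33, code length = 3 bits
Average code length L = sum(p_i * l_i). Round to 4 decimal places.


Weighted contributions p_i * l_i:
  H: (14/33) * 3 = 42/33
  A: (2/33) * 5 = 10/33
  D: (17/33) * 3 = 51/33
Sum = (42 + 10 + 51)/33 = 103/33

L = 103/33 = 3.1212 bits/symbol


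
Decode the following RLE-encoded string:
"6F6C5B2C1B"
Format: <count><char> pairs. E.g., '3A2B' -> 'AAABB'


Expanding each <count><char> pair:
  6F -> 'FFFFFF'
  6C -> 'CCCCCC'
  5B -> 'BBBBB'
  2C -> 'CC'
  1B -> 'B'

Decoded = FFFFFFCCCCCCBBBBBCCB


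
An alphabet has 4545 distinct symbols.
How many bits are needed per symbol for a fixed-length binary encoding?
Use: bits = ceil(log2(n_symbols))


log2(4545) = 12.1501
Bracket: 2^12 = 4096 < 4545 <= 2^13 = 8192
So ceil(log2(4545)) = 13

bits = ceil(log2(4545)) = ceil(12.1501) = 13 bits


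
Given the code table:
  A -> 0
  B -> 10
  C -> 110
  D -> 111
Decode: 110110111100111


Decoding:
110 -> C
110 -> C
111 -> D
10 -> B
0 -> A
111 -> D


Result: CCDBAD


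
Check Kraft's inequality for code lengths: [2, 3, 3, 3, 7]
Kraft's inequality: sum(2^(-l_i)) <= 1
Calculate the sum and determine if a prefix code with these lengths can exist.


Sum = 2^(-2) + 2^(-3) + 2^(-3) + 2^(-3) + 2^(-7)
    = 0.25 + 0.125 + 0.125 + 0.125 + 0.0078125
    = 81/128 = 0.6328125
Since 0.6328125 <= 1, Kraft's inequality IS satisfied.
A prefix code with these lengths CAN exist.

Kraft sum = 0.6328125. Satisfied.


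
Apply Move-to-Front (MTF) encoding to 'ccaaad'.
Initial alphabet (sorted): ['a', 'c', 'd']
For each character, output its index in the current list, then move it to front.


MTF encoding:
'c': index 1 in ['a', 'c', 'd'] -> ['c', 'a', 'd']
'c': index 0 in ['c', 'a', 'd'] -> ['c', 'a', 'd']
'a': index 1 in ['c', 'a', 'd'] -> ['a', 'c', 'd']
'a': index 0 in ['a', 'c', 'd'] -> ['a', 'c', 'd']
'a': index 0 in ['a', 'c', 'd'] -> ['a', 'c', 'd']
'd': index 2 in ['a', 'c', 'd'] -> ['d', 'a', 'c']


Output: [1, 0, 1, 0, 0, 2]


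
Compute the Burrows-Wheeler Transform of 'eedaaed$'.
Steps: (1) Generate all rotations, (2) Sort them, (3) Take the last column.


Rotations (sorted):
  0: $eedaaed -> last char: d
  1: aaed$eed -> last char: d
  2: aed$eeda -> last char: a
  3: d$eedaae -> last char: e
  4: daaed$ee -> last char: e
  5: ed$eedaa -> last char: a
  6: edaaed$e -> last char: e
  7: eedaaed$ -> last char: $


BWT = ddaeeae$


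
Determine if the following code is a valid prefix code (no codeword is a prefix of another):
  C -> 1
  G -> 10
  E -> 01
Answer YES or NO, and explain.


Checking each pair (does one codeword prefix another?):
  C='1' vs G='10': prefix -- VIOLATION

NO -- this is NOT a valid prefix code. C (1) is a prefix of G (10).


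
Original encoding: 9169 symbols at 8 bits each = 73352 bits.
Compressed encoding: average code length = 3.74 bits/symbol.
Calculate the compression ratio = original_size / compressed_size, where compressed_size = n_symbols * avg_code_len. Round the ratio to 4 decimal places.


original_size = n_symbols * orig_bits = 9169 * 8 = 73352 bits
compressed_size = n_symbols * avg_code_len = 9169 * 3.74 = 34292.06 bits
ratio = original_size / compressed_size = 73352 / 34292.06 = 2.139

Compression ratio = 2.139


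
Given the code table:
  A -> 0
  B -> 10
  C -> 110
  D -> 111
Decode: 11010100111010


Decoding:
110 -> C
10 -> B
10 -> B
0 -> A
111 -> D
0 -> A
10 -> B


Result: CBBADAB


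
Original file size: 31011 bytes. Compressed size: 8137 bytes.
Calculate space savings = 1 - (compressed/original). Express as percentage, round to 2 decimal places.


ratio = compressed/original = 8137/31011 = 0.262391
savings = 1 - ratio = 1 - 0.262391 = 0.737609
as a percentage: 0.737609 * 100 = 73.76%

Space savings = 1 - 8137/31011 = 73.76%


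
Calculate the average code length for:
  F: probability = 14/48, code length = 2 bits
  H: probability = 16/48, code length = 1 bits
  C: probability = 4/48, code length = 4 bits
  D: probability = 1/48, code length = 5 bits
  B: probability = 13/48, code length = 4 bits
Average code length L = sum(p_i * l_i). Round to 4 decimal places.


Weighted contributions p_i * l_i:
  F: (14/48) * 2 = 28/48
  H: (16/48) * 1 = 16/48
  C: (4/48) * 4 = 16/48
  D: (1/48) * 5 = 5/48
  B: (13/48) * 4 = 52/48
Sum = (28 + 16 + 16 + 5 + 52)/48 = 117/48

L = 117/48 = 2.4375 bits/symbol


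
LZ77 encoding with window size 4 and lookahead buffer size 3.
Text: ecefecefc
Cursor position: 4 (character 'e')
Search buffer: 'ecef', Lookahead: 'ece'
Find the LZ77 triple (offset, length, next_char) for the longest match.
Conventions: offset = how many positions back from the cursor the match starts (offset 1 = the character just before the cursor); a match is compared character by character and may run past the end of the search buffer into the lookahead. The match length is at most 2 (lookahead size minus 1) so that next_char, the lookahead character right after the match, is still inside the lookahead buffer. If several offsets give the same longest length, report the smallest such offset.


Try each offset into the search buffer:
  offset=1 (pos 3, char 'f'): match length 0
  offset=2 (pos 2, char 'e'): match length 1
  offset=3 (pos 1, char 'c'): match length 0
  offset=4 (pos 0, char 'e'): match length 2
Longest match has length 2 at offset 4.
next_char = character at position 4 + 2 = 6 -> 'e'

Best match: offset=4, length=2 (matching 'ec' starting at position 0)
LZ77 triple: (4, 2, 'e')


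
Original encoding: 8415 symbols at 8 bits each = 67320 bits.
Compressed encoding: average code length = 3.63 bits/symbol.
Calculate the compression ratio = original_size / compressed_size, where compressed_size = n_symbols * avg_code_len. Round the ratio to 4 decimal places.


original_size = n_symbols * orig_bits = 8415 * 8 = 67320 bits
compressed_size = n_symbols * avg_code_len = 8415 * 3.63 = 30546.45 bits
ratio = original_size / compressed_size = 67320 / 30546.45 = 2.2039

Compression ratio = 2.2039


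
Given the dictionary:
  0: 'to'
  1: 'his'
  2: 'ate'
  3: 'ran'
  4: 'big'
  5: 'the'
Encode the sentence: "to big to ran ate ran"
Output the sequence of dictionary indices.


Look up each word in the dictionary:
  'to' -> 0
  'big' -> 4
  'to' -> 0
  'ran' -> 3
  'ate' -> 2
  'ran' -> 3

Encoded: [0, 4, 0, 3, 2, 3]


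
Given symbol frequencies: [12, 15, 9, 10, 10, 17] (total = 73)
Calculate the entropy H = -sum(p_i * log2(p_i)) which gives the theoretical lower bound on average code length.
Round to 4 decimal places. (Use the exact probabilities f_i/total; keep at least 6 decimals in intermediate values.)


Per-symbol terms -p_i * log2(p_i) with p_i = f_i/73:
  p = 12/73 = 0.164384: log2(p) = -2.604862, -p*log2(p) = 0.428197
  p = 15/73 = 0.205479: log2(p) = -2.282934, -p*log2(p) = 0.469096
  p = 9/73 = 0.123288: log2(p) = -3.019900, -p*log2(p) = 0.372316
  p = 10/73 = 0.136986: log2(p) = -2.867896, -p*log2(p) = 0.392863
  p = 10/73 = 0.136986: log2(p) = -2.867896, -p*log2(p) = 0.392863
  p = 17/73 = 0.232877: log2(p) = -2.102362, -p*log2(p) = 0.489591
H = 0.428197 + 0.469096 + 0.372316 + 0.392863 + 0.392863 + 0.489591 = 2.544926

H = 2.5449 bits/symbol


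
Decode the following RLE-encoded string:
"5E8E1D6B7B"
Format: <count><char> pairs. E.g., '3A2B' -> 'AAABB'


Expanding each <count><char> pair:
  5E -> 'EEEEE'
  8E -> 'EEEEEEEE'
  1D -> 'D'
  6B -> 'BBBBBB'
  7B -> 'BBBBBBB'

Decoded = EEEEEEEEEEEEEDBBBBBBBBBBBBB


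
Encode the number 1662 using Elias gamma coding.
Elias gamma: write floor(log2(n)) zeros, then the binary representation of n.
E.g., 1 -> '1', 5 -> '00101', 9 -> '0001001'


num_bits = floor(log2(1662)) + 1 = 11
leading_zeros = num_bits - 1 = 10
binary(1662) = 11001111110

Elias gamma(1662) = '0000000000' + '11001111110' = 000000000011001111110 (21 bits)


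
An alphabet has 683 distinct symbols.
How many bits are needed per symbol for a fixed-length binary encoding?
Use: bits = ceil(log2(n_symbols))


log2(683) = 9.4157
Bracket: 2^9 = 512 < 683 <= 2^10 = 1024
So ceil(log2(683)) = 10

bits = ceil(log2(683)) = ceil(9.4157) = 10 bits


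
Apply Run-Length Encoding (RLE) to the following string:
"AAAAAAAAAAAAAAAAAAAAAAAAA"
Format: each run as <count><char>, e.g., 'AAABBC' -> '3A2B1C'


Scanning runs left to right:
  i=0: run of 'A' x 25 -> '25A'

RLE = 25A


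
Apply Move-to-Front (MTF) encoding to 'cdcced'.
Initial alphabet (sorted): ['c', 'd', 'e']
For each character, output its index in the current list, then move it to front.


MTF encoding:
'c': index 0 in ['c', 'd', 'e'] -> ['c', 'd', 'e']
'd': index 1 in ['c', 'd', 'e'] -> ['d', 'c', 'e']
'c': index 1 in ['d', 'c', 'e'] -> ['c', 'd', 'e']
'c': index 0 in ['c', 'd', 'e'] -> ['c', 'd', 'e']
'e': index 2 in ['c', 'd', 'e'] -> ['e', 'c', 'd']
'd': index 2 in ['e', 'c', 'd'] -> ['d', 'e', 'c']


Output: [0, 1, 1, 0, 2, 2]


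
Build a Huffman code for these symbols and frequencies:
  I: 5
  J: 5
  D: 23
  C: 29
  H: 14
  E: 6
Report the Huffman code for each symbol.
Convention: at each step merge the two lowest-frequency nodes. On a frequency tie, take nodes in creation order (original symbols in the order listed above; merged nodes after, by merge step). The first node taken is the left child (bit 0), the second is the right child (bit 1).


Huffman tree construction:
Step 1: Merge I(5) + J(5) = 10
Step 2: Merge E(6) + (I+J)(10) = 16
Step 3: Merge H(14) + (E+(I+J))(16) = 30
Step 4: Merge D(23) + C(29) = 52
Step 5: Merge (H+(E+(I+J)))(30) + (D+C)(52) = 82
Read each symbol's code off the tree from the root (left child = 0, right child = 1).

Codes:
  I: 0110 (length 4)
  J: 0111 (length 4)
  D: 10 (length 2)
  C: 11 (length 2)
  H: 00 (length 2)
  E: 010 (length 3)
Average code length: 190/82 = 2.3171 bits/symbol


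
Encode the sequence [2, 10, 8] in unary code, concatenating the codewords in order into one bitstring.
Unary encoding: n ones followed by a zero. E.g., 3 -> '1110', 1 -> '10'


Encode each number as n ones followed by a terminating 0:
  2 -> 110 (3 bits)
  10 -> 11111111110 (11 bits)
  8 -> 111111110 (9 bits)
Total length = 3 + 11 + 9 = 23 bits.

Unary([2, 10, 8]) = 11011111111110111111110 (23 bits)


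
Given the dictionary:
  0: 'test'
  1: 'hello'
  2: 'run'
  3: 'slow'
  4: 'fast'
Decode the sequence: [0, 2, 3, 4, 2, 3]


Look up each index in the dictionary:
  0 -> 'test'
  2 -> 'run'
  3 -> 'slow'
  4 -> 'fast'
  2 -> 'run'
  3 -> 'slow'

Decoded: "test run slow fast run slow"


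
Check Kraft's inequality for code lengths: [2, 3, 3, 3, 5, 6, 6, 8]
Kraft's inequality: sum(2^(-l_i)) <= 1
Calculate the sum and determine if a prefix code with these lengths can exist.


Sum = 2^(-2) + 2^(-3) + 2^(-3) + 2^(-3) + 2^(-5) + 2^(-6) + 2^(-6) + 2^(-8)
    = 0.25 + 0.125 + 0.125 + 0.125 + 0.03125 + 0.015625 + 0.015625 + 0.00390625
    = 177/256 = 0.69140625
Since 0.69140625 <= 1, Kraft's inequality IS satisfied.
A prefix code with these lengths CAN exist.

Kraft sum = 0.69140625. Satisfied.


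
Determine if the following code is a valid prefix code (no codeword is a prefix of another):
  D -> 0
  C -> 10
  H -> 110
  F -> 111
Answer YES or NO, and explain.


Checking each pair (does one codeword prefix another?):
  D='0' vs C='10': no prefix
  D='0' vs H='110': no prefix
  D='0' vs F='111': no prefix
  C='10' vs D='0': no prefix
  C='10' vs H='110': no prefix
  C='10' vs F='111': no prefix
  H='110' vs D='0': no prefix
  H='110' vs C='10': no prefix
  H='110' vs F='111': no prefix
  F='111' vs D='0': no prefix
  F='111' vs C='10': no prefix
  F='111' vs H='110': no prefix
No violation found over all pairs.

YES -- this is a valid prefix code. No codeword is a prefix of any other codeword.


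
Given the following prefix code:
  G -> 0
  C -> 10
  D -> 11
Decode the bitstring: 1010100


Decoding step by step:
Bits 10 -> C
Bits 10 -> C
Bits 10 -> C
Bits 0 -> G


Decoded message: CCCG


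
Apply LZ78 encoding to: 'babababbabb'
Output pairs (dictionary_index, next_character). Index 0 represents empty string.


LZ78 encoding steps:
Dictionary: {0: ''}
Step 1: w='' (idx 0), next='b' -> output (0, 'b'), add 'b' as idx 1
Step 2: w='' (idx 0), next='a' -> output (0, 'a'), add 'a' as idx 2
Step 3: w='b' (idx 1), next='a' -> output (1, 'a'), add 'ba' as idx 3
Step 4: w='ba' (idx 3), next='b' -> output (3, 'b'), add 'bab' as idx 4
Step 5: w='bab' (idx 4), next='b' -> output (4, 'b'), add 'babb' as idx 5


Encoded: [(0, 'b'), (0, 'a'), (1, 'a'), (3, 'b'), (4, 'b')]


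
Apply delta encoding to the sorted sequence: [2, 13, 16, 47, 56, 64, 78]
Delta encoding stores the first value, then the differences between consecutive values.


First value: 2
Deltas:
  13 - 2 = 11
  16 - 13 = 3
  47 - 16 = 31
  56 - 47 = 9
  64 - 56 = 8
  78 - 64 = 14


Delta encoded: [2, 11, 3, 31, 9, 8, 14]


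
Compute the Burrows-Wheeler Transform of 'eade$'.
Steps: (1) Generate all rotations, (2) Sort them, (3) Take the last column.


Rotations (sorted):
  0: $eade -> last char: e
  1: ade$e -> last char: e
  2: de$ea -> last char: a
  3: e$ead -> last char: d
  4: eade$ -> last char: $


BWT = eead$


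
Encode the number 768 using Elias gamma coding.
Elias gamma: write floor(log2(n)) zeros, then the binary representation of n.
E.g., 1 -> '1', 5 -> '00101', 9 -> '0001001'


num_bits = floor(log2(768)) + 1 = 10
leading_zeros = num_bits - 1 = 9
binary(768) = 1100000000

Elias gamma(768) = '000000000' + '1100000000' = 0000000001100000000 (19 bits)


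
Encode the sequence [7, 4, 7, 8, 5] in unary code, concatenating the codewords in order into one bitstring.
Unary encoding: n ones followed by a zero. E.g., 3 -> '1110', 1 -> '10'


Encode each number as n ones followed by a terminating 0:
  7 -> 11111110 (8 bits)
  4 -> 11110 (5 bits)
  7 -> 11111110 (8 bits)
  8 -> 111111110 (9 bits)
  5 -> 111110 (6 bits)
Total length = 8 + 5 + 8 + 9 + 6 = 36 bits.

Unary([7, 4, 7, 8, 5]) = 111111101111011111110111111110111110 (36 bits)


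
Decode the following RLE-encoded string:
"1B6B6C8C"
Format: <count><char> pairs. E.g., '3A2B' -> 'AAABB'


Expanding each <count><char> pair:
  1B -> 'B'
  6B -> 'BBBBBB'
  6C -> 'CCCCCC'
  8C -> 'CCCCCCCC'

Decoded = BBBBBBBCCCCCCCCCCCCCC


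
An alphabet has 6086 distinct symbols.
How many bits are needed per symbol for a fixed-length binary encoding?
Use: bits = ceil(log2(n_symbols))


log2(6086) = 12.5713
Bracket: 2^12 = 4096 < 6086 <= 2^13 = 8192
So ceil(log2(6086)) = 13

bits = ceil(log2(6086)) = ceil(12.5713) = 13 bits


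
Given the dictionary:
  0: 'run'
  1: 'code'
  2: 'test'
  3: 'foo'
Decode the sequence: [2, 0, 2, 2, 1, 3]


Look up each index in the dictionary:
  2 -> 'test'
  0 -> 'run'
  2 -> 'test'
  2 -> 'test'
  1 -> 'code'
  3 -> 'foo'

Decoded: "test run test test code foo"


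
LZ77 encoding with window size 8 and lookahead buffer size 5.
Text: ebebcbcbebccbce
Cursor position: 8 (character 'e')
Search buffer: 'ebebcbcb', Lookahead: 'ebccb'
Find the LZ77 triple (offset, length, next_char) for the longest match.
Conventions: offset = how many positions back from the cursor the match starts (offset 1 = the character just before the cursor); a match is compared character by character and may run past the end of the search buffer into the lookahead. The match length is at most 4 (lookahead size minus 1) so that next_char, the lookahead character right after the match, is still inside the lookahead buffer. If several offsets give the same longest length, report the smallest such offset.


Try each offset into the search buffer:
  offset=1 (pos 7, char 'b'): match length 0
  offset=2 (pos 6, char 'c'): match length 0
  offset=3 (pos 5, char 'b'): match length 0
  offset=4 (pos 4, char 'c'): match length 0
  offset=5 (pos 3, char 'b'): match length 0
  offset=6 (pos 2, char 'e'): match length 3
  offset=7 (pos 1, char 'b'): match length 0
  offset=8 (pos 0, char 'e'): match length 2
Longest match has length 3 at offset 6.
next_char = character at position 8 + 3 = 11 -> 'c'

Best match: offset=6, length=3 (matching 'ebc' starting at position 2)
LZ77 triple: (6, 3, 'c')


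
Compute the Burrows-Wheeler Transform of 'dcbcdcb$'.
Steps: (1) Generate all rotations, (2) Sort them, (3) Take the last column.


Rotations (sorted):
  0: $dcbcdcb -> last char: b
  1: b$dcbcdc -> last char: c
  2: bcdcb$dc -> last char: c
  3: cb$dcbcd -> last char: d
  4: cbcdcb$d -> last char: d
  5: cdcb$dcb -> last char: b
  6: dcb$dcbc -> last char: c
  7: dcbcdcb$ -> last char: $


BWT = bccddbc$


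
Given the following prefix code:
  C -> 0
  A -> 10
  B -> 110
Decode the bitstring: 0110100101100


Decoding step by step:
Bits 0 -> C
Bits 110 -> B
Bits 10 -> A
Bits 0 -> C
Bits 10 -> A
Bits 110 -> B
Bits 0 -> C


Decoded message: CBACABC


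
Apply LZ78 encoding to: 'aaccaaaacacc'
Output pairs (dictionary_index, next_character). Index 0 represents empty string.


LZ78 encoding steps:
Dictionary: {0: ''}
Step 1: w='' (idx 0), next='a' -> output (0, 'a'), add 'a' as idx 1
Step 2: w='a' (idx 1), next='c' -> output (1, 'c'), add 'ac' as idx 2
Step 3: w='' (idx 0), next='c' -> output (0, 'c'), add 'c' as idx 3
Step 4: w='a' (idx 1), next='a' -> output (1, 'a'), add 'aa' as idx 4
Step 5: w='aa' (idx 4), next='c' -> output (4, 'c'), add 'aac' as idx 5
Step 6: w='ac' (idx 2), next='c' -> output (2, 'c'), add 'acc' as idx 6


Encoded: [(0, 'a'), (1, 'c'), (0, 'c'), (1, 'a'), (4, 'c'), (2, 'c')]


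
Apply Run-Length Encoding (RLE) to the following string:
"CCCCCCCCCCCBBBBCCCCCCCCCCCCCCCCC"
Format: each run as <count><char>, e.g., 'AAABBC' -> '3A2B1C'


Scanning runs left to right:
  i=0: run of 'C' x 11 -> '11C'
  i=11: run of 'B' x 4 -> '4B'
  i=15: run of 'C' x 17 -> '17C'

RLE = 11C4B17C


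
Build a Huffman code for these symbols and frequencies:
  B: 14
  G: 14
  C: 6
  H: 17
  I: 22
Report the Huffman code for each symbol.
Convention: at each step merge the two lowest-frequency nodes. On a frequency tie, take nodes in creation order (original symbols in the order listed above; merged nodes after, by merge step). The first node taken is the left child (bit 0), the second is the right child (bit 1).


Huffman tree construction:
Step 1: Merge C(6) + B(14) = 20
Step 2: Merge G(14) + H(17) = 31
Step 3: Merge (C+B)(20) + I(22) = 42
Step 4: Merge (G+H)(31) + ((C+B)+I)(42) = 73
Read each symbol's code off the tree from the root (left child = 0, right child = 1).

Codes:
  B: 101 (length 3)
  G: 00 (length 2)
  C: 100 (length 3)
  H: 01 (length 2)
  I: 11 (length 2)
Average code length: 166/73 = 2.2740 bits/symbol


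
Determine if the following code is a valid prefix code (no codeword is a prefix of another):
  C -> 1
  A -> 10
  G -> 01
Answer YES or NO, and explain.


Checking each pair (does one codeword prefix another?):
  C='1' vs A='10': prefix -- VIOLATION

NO -- this is NOT a valid prefix code. C (1) is a prefix of A (10).


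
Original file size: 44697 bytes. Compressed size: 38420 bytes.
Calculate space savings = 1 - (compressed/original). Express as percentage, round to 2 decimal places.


ratio = compressed/original = 38420/44697 = 0.859566
savings = 1 - ratio = 1 - 0.859566 = 0.140434
as a percentage: 0.140434 * 100 = 14.04%

Space savings = 1 - 38420/44697 = 14.04%


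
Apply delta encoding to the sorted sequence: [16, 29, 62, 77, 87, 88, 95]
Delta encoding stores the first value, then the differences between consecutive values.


First value: 16
Deltas:
  29 - 16 = 13
  62 - 29 = 33
  77 - 62 = 15
  87 - 77 = 10
  88 - 87 = 1
  95 - 88 = 7


Delta encoded: [16, 13, 33, 15, 10, 1, 7]


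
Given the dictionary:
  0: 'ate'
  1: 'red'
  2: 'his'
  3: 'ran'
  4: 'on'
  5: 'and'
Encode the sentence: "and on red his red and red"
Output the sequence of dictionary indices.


Look up each word in the dictionary:
  'and' -> 5
  'on' -> 4
  'red' -> 1
  'his' -> 2
  'red' -> 1
  'and' -> 5
  'red' -> 1

Encoded: [5, 4, 1, 2, 1, 5, 1]


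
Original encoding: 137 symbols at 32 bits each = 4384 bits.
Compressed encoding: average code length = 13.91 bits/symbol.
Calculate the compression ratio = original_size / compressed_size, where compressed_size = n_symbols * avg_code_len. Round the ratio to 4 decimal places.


original_size = n_symbols * orig_bits = 137 * 32 = 4384 bits
compressed_size = n_symbols * avg_code_len = 137 * 13.91 = 1905.67 bits
ratio = original_size / compressed_size = 4384 / 1905.67 = 2.3005

Compression ratio = 2.3005


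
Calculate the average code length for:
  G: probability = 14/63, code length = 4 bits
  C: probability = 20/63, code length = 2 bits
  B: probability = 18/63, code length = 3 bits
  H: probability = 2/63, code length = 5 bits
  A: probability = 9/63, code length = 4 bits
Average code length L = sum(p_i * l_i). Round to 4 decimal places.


Weighted contributions p_i * l_i:
  G: (14/63) * 4 = 56/63
  C: (20/63) * 2 = 40/63
  B: (18/63) * 3 = 54/63
  H: (2/63) * 5 = 10/63
  A: (9/63) * 4 = 36/63
Sum = (56 + 40 + 54 + 10 + 36)/63 = 196/63

L = 196/63 = 3.1111 bits/symbol


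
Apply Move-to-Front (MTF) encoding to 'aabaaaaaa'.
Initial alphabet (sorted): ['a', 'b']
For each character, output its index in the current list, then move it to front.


MTF encoding:
'a': index 0 in ['a', 'b'] -> ['a', 'b']
'a': index 0 in ['a', 'b'] -> ['a', 'b']
'b': index 1 in ['a', 'b'] -> ['b', 'a']
'a': index 1 in ['b', 'a'] -> ['a', 'b']
'a': index 0 in ['a', 'b'] -> ['a', 'b']
'a': index 0 in ['a', 'b'] -> ['a', 'b']
'a': index 0 in ['a', 'b'] -> ['a', 'b']
'a': index 0 in ['a', 'b'] -> ['a', 'b']
'a': index 0 in ['a', 'b'] -> ['a', 'b']


Output: [0, 0, 1, 1, 0, 0, 0, 0, 0]


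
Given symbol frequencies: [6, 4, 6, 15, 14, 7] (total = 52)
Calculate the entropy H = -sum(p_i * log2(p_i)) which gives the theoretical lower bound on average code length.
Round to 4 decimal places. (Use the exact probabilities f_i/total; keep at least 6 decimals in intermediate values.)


Per-symbol terms -p_i * log2(p_i) with p_i = f_i/52:
  p = 6/52 = 0.115385: log2(p) = -3.115477, -p*log2(p) = 0.359478
  p = 4/52 = 0.076923: log2(p) = -3.700440, -p*log2(p) = 0.284649
  p = 6/52 = 0.115385: log2(p) = -3.115477, -p*log2(p) = 0.359478
  p = 15/52 = 0.288462: log2(p) = -1.793549, -p*log2(p) = 0.517370
  p = 14/52 = 0.269231: log2(p) = -1.893085, -p*log2(p) = 0.509677
  p = 7/52 = 0.134615: log2(p) = -2.893085, -p*log2(p) = 0.389454
H = 0.359478 + 0.284649 + 0.359478 + 0.517370 + 0.509677 + 0.389454 = 2.420106

H = 2.4201 bits/symbol


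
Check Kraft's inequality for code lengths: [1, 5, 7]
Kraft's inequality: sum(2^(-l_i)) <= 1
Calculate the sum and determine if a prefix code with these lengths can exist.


Sum = 2^(-1) + 2^(-5) + 2^(-7)
    = 0.5 + 0.03125 + 0.0078125
    = 69/128 = 0.5390625
Since 0.5390625 <= 1, Kraft's inequality IS satisfied.
A prefix code with these lengths CAN exist.

Kraft sum = 0.5390625. Satisfied.


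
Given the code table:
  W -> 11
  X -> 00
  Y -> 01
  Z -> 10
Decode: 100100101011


Decoding:
10 -> Z
01 -> Y
00 -> X
10 -> Z
10 -> Z
11 -> W


Result: ZYXZZW


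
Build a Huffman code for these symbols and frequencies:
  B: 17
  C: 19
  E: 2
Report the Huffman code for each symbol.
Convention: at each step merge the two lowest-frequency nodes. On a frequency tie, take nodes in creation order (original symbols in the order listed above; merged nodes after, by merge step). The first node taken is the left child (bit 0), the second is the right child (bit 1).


Huffman tree construction:
Step 1: Merge E(2) + B(17) = 19
Step 2: Merge C(19) + (E+B)(19) = 38
Read each symbol's code off the tree from the root (left child = 0, right child = 1).

Codes:
  B: 11 (length 2)
  C: 0 (length 1)
  E: 10 (length 2)
Average code length: 57/38 = 1.5000 bits/symbol


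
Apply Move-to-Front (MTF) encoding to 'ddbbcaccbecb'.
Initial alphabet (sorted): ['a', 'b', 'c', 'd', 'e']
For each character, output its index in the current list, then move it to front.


MTF encoding:
'd': index 3 in ['a', 'b', 'c', 'd', 'e'] -> ['d', 'a', 'b', 'c', 'e']
'd': index 0 in ['d', 'a', 'b', 'c', 'e'] -> ['d', 'a', 'b', 'c', 'e']
'b': index 2 in ['d', 'a', 'b', 'c', 'e'] -> ['b', 'd', 'a', 'c', 'e']
'b': index 0 in ['b', 'd', 'a', 'c', 'e'] -> ['b', 'd', 'a', 'c', 'e']
'c': index 3 in ['b', 'd', 'a', 'c', 'e'] -> ['c', 'b', 'd', 'a', 'e']
'a': index 3 in ['c', 'b', 'd', 'a', 'e'] -> ['a', 'c', 'b', 'd', 'e']
'c': index 1 in ['a', 'c', 'b', 'd', 'e'] -> ['c', 'a', 'b', 'd', 'e']
'c': index 0 in ['c', 'a', 'b', 'd', 'e'] -> ['c', 'a', 'b', 'd', 'e']
'b': index 2 in ['c', 'a', 'b', 'd', 'e'] -> ['b', 'c', 'a', 'd', 'e']
'e': index 4 in ['b', 'c', 'a', 'd', 'e'] -> ['e', 'b', 'c', 'a', 'd']
'c': index 2 in ['e', 'b', 'c', 'a', 'd'] -> ['c', 'e', 'b', 'a', 'd']
'b': index 2 in ['c', 'e', 'b', 'a', 'd'] -> ['b', 'c', 'e', 'a', 'd']


Output: [3, 0, 2, 0, 3, 3, 1, 0, 2, 4, 2, 2]


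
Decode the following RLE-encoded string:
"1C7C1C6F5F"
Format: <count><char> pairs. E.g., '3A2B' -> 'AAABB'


Expanding each <count><char> pair:
  1C -> 'C'
  7C -> 'CCCCCCC'
  1C -> 'C'
  6F -> 'FFFFFF'
  5F -> 'FFFFF'

Decoded = CCCCCCCCCFFFFFFFFFFF


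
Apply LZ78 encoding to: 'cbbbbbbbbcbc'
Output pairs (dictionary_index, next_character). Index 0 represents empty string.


LZ78 encoding steps:
Dictionary: {0: ''}
Step 1: w='' (idx 0), next='c' -> output (0, 'c'), add 'c' as idx 1
Step 2: w='' (idx 0), next='b' -> output (0, 'b'), add 'b' as idx 2
Step 3: w='b' (idx 2), next='b' -> output (2, 'b'), add 'bb' as idx 3
Step 4: w='bb' (idx 3), next='b' -> output (3, 'b'), add 'bbb' as idx 4
Step 5: w='bb' (idx 3), next='c' -> output (3, 'c'), add 'bbc' as idx 5
Step 6: w='b' (idx 2), next='c' -> output (2, 'c'), add 'bc' as idx 6


Encoded: [(0, 'c'), (0, 'b'), (2, 'b'), (3, 'b'), (3, 'c'), (2, 'c')]


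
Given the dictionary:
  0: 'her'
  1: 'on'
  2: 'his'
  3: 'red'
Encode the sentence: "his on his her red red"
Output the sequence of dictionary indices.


Look up each word in the dictionary:
  'his' -> 2
  'on' -> 1
  'his' -> 2
  'her' -> 0
  'red' -> 3
  'red' -> 3

Encoded: [2, 1, 2, 0, 3, 3]


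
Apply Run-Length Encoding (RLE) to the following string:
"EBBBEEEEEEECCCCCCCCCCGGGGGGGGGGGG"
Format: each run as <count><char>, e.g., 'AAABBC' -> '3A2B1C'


Scanning runs left to right:
  i=0: run of 'E' x 1 -> '1E'
  i=1: run of 'B' x 3 -> '3B'
  i=4: run of 'E' x 7 -> '7E'
  i=11: run of 'C' x 10 -> '10C'
  i=21: run of 'G' x 12 -> '12G'

RLE = 1E3B7E10C12G
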